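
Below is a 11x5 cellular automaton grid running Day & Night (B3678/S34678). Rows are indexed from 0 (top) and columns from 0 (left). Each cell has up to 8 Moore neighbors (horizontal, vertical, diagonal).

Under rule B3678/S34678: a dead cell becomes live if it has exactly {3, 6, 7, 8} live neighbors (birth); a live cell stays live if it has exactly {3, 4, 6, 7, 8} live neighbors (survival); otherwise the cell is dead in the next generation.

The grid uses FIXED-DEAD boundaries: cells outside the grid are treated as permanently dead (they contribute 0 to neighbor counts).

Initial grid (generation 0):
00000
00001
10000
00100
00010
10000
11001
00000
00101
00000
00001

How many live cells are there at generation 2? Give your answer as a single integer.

Answer: 2

Derivation:
Simulating step by step:
Generation 0 (given above): 11 live cells
Generation 1: 4 live cells
00000
00000
00000
00000
00000
01000
00000
01010
00000
00010
00000
Generation 2: 2 live cells
00000
00000
00000
00000
00000
00000
00100
00000
00100
00000
00000
Population at generation 2: 2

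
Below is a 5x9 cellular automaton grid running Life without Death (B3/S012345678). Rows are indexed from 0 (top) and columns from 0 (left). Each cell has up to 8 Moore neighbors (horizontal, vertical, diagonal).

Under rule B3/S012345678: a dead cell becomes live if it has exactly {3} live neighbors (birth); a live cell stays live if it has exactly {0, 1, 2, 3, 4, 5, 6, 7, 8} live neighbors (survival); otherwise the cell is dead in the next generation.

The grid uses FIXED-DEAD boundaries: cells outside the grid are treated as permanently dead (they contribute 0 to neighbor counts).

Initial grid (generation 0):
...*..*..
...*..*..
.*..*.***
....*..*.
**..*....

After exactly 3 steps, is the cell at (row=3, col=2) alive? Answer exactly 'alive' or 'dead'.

Simulating step by step:
Generation 0 (given above): 14 live cells
Generation 1: 22 live cells
...*..*..
..***.*..
.*.**.***
**.**.***
**..*....
Generation 2: 30 live cells
..*****..
..***.*..
**.**.***
**.**.***
******.*.
Generation 3: 31 live cells
..*****..
..***.*..
**.**.***
**.**.***
******.**

Cell (3,2) at generation 3: 0 -> dead

Answer: dead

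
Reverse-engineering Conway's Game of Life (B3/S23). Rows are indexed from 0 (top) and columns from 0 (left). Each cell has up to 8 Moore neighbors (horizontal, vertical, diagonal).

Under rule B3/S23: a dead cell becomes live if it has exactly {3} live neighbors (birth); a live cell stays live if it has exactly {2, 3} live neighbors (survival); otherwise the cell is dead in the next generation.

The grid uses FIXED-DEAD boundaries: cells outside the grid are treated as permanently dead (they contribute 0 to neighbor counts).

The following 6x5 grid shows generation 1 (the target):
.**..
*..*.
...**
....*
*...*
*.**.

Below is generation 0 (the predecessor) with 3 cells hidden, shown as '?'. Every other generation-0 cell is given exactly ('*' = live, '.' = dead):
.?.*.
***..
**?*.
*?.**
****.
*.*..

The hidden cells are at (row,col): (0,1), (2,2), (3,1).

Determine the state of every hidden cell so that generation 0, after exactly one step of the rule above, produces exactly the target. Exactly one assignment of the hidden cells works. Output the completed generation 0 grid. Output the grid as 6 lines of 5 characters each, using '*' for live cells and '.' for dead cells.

Answer: ...*.
***..
**.*.
*..**
****.
*.*..

Derivation:
Hidden generation-0 cells (in order): (0,1), (2,2), (3,1).
A hidden cell only influences target cells in its own 3x3 neighborhood. Try each of the 2^3 = 8 assignments, step the completed generation 0 forward once under B3/S23, and compare with the target:
  (0,1)=. (2,2)=. (3,1)=. -> step reproduces the target at every cell -> ACCEPT
  (0,1)=. (2,2)=. (3,1)=* -> step gives (4,0)='.' but target has '*' -> reject
  (0,1)=. (2,2)=* (3,1)=. -> step gives (1,3)='.' but target has '*' -> reject
  (0,1)=. (2,2)=* (3,1)=* -> step gives (1,3)='.' but target has '*' -> reject
  (0,1)=* (2,2)=. (3,1)=. -> step gives (0,0)='*' but target has '.' -> reject
  (0,1)=* (2,2)=. (3,1)=* -> step gives (0,0)='*' but target has '.' -> reject
  (0,1)=* (2,2)=* (3,1)=. -> step gives (0,0)='*' but target has '.' -> reject
  (0,1)=* (2,2)=* (3,1)=* -> step gives (0,0)='*' but target has '.' -> reject
Unique solution: (0,1)=dead, (2,2)=dead, (3,1)=dead.
Check: live-neighbor counts of every cell in the completed generation 0:
23311
34432
45533
46643
35443
25331
Applying B3/S23 to generation 0 with these counts gives:
.**..
*..*.
...**
....*
*...*
*.**.
which matches the target exactly.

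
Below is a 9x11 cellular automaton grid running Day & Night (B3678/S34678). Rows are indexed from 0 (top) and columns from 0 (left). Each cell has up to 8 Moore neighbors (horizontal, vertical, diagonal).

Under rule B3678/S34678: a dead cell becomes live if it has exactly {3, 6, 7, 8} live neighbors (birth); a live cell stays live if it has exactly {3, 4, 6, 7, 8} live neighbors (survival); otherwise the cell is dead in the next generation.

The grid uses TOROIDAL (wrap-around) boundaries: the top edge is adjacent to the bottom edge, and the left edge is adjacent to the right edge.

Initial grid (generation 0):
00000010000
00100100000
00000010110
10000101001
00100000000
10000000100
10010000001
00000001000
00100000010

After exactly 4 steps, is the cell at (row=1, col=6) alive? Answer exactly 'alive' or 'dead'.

Answer: alive

Derivation:
Simulating step by step:
Generation 0 (given above): 19 live cells
Generation 1: 15 live cells
00000000000
00000011000
00000111001
00000010110
11000000001
01000000001
00000000000
00000000001
00000000000
Generation 2: 11 live cells
00000000000
00000111000
00000100010
00000110010
10000000001
00000000000
10000000000
00000000000
00000000000
Generation 3: 9 live cells
00000010000
00000010000
00001111100
00000000000
00000000000
10000000001
00000000000
00000000000
00000000000
Generation 4: 7 live cells
00000000000
00000010000
00000111000
00000111000
00000000000
00000000000
00000000000
00000000000
00000000000

Cell (1,6) at generation 4: 1 -> alive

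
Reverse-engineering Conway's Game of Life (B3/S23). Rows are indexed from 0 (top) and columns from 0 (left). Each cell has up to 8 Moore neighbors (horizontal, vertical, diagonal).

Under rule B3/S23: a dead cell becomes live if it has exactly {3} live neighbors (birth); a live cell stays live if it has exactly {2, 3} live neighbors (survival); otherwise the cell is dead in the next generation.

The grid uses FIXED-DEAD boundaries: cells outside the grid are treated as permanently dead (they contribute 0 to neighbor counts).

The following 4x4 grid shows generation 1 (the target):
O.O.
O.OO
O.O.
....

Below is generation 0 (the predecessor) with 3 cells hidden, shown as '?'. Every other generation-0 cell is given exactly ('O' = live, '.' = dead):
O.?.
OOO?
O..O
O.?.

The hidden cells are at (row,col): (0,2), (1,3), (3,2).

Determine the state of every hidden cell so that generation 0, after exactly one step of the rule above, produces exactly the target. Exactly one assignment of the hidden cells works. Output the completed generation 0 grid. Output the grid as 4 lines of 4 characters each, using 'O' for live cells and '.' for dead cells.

Hidden generation-0 cells (in order): (0,2), (1,3), (3,2).
A hidden cell only influences target cells in its own 3x3 neighborhood. Try each of the 2^3 = 8 assignments, step the completed generation 0 forward once under B3/S23, and compare with the target:
  (0,2)=. (1,3)=. (3,2)=. -> step gives (0,2)='.' but target has 'O' -> reject
  (0,2)=. (1,3)=. (3,2)=O -> step gives (0,2)='.' but target has 'O' -> reject
  (0,2)=. (1,3)=O (3,2)=. -> step gives (2,2)='.' but target has 'O' -> reject
  (0,2)=. (1,3)=O (3,2)=O -> step gives (2,2)='.' but target has 'O' -> reject
  (0,2)=O (1,3)=. (3,2)=. -> step reproduces the target at every cell -> ACCEPT
  (0,2)=O (1,3)=. (3,2)=O -> step gives (2,2)='.' but target has 'O' -> reject
  (0,2)=O (1,3)=O (3,2)=. -> step gives (0,3)='O' but target has '.' -> reject
  (0,2)=O (1,3)=O (3,2)=O -> step gives (0,3)='O' but target has '.' -> reject
Unique solution: (0,2)=live, (1,3)=dead, (3,2)=dead.
Check: live-neighbor counts of every cell in the completed generation 0:
2522
3533
3531
1211
Applying B3/S23 to generation 0 with these counts gives:
O.O.
O.OO
O.O.
....
which matches the target exactly.

Answer: O.O.
OOO.
O..O
O...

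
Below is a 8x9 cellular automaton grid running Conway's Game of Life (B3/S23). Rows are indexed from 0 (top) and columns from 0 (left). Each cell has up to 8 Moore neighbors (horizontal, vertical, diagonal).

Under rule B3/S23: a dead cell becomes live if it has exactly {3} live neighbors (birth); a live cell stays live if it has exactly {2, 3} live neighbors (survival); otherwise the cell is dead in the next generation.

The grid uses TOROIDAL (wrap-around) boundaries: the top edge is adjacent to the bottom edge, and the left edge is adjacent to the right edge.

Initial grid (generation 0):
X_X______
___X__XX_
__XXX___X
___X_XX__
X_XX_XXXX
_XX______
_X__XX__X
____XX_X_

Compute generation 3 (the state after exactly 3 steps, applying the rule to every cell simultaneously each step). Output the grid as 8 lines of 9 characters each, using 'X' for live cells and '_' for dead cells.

Answer: XX___XXXX
X_XX_XXXX
__X__XX__
__X______
__X_____X
______X__
______XXX
_______X_

Derivation:
Simulating step by step:
Generation 0 (given above): 28 live cells
Generation 1: 31 live cells
___XXX_XX
_X__X__XX
__X______
XX_______
X__X_X_XX
_________
XXXXXXX__
XX_XXXX_X
Generation 2: 20 live cells
_X_______
X_X_XXXXX
__X_____X
XXX______
XX______X
_______X_
______XXX
_________
Generation 3: 24 live cells
(generation 3 grid is the final answer)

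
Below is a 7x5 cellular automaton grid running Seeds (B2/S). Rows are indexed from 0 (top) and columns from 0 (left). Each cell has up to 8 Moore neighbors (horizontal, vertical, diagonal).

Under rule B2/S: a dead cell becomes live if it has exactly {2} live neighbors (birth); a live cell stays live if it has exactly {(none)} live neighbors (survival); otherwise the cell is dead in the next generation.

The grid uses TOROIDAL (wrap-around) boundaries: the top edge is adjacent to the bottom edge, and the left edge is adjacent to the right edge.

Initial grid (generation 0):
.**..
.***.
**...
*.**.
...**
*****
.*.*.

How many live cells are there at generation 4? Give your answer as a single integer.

Answer: 8

Derivation:
Simulating step by step:
Generation 0 (given above): 19 live cells
Generation 1: 2 live cells
....*
....*
.....
.....
.....
.....
.....
Generation 2: 4 live cells
*..*.
*..*.
.....
.....
.....
.....
.....
Generation 3: 6 live cells
.**..
.**..
....*
.....
.....
.....
....*
Generation 4: 8 live cells
.....
.....
****.
.....
.....
.....
****.
Population at generation 4: 8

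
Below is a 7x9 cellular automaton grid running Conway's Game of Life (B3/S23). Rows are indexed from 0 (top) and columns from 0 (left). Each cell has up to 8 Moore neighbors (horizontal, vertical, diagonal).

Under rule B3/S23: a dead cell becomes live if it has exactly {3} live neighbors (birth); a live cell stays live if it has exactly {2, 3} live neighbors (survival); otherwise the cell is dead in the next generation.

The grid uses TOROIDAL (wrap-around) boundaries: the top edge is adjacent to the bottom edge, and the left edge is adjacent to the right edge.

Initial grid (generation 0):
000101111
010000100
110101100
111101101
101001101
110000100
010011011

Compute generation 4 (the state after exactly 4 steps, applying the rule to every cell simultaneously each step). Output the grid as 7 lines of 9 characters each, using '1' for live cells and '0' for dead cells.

Answer: 000100000
001100000
011100000
000100000
000111000
000100000
000111000

Derivation:
Simulating step by step:
Generation 0 (given above): 32 live cells
Generation 1: 14 live cells
001000001
010000001
000100001
000100000
000110000
001010000
011010000
Generation 2: 17 live cells
001100000
001000011
101000000
001100000
001010000
011011000
011000000
Generation 3: 11 live cells
000100000
001000001
001000001
001000000
000011000
000011000
000010000
Generation 4: 14 live cells
(generation 4 grid is the final answer)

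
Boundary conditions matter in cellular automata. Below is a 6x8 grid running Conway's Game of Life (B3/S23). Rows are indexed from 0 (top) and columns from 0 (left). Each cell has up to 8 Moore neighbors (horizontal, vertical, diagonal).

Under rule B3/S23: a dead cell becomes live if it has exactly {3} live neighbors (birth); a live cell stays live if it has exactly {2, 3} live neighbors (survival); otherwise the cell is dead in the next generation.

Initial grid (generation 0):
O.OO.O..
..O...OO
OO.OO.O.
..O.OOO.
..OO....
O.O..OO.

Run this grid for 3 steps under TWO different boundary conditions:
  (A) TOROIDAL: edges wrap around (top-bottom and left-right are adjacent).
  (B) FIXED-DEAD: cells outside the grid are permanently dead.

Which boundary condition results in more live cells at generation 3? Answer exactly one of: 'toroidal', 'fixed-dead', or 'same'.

Answer: toroidal

Derivation:
Under TOROIDAL boundary, generation 3:
...OO.O.
OO.OOOOO
.....O..
.O......
..O..O..
OOOO.OOO
Population = 21

Under FIXED-DEAD boundary, generation 3:
.OO..O.O
.OO.O...
....OO.O
..O...O.
.O.O....
.O.O....
Population = 16

Comparison: toroidal=21, fixed-dead=16 -> toroidal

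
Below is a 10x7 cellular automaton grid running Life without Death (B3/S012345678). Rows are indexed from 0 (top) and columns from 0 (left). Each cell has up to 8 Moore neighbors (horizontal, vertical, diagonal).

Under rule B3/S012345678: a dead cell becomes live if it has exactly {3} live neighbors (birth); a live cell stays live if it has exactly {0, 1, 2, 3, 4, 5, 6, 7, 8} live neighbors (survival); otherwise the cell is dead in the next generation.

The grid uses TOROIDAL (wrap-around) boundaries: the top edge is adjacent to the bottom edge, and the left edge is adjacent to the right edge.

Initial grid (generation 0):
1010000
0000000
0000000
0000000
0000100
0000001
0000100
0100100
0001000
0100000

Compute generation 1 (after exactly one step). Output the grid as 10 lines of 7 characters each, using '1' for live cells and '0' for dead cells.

Simulating step by step:
Generation 0 (given above): 9 live cells
Generation 1: 15 live cells
(generation 1 grid is the final answer)

Answer: 1110000
0000000
0000000
0000000
0000100
0000011
0000110
0101100
0011000
0110000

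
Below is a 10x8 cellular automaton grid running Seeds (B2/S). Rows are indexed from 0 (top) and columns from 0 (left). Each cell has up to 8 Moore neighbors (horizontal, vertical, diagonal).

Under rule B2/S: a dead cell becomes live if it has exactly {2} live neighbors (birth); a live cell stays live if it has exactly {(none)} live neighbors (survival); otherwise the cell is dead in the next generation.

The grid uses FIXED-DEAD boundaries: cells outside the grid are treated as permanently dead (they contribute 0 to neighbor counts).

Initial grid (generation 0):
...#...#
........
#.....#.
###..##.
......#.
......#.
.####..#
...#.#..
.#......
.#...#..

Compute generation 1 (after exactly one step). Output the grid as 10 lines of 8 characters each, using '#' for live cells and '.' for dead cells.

Simulating step by step:
Generation 0 (given above): 21 live cells
Generation 1: 15 live cells
(generation 1 grid is the final answer)

Answer: ........
......##
..#....#
........
#.#.....
.#..#...
........
#.....#.
#....##.
#.#.....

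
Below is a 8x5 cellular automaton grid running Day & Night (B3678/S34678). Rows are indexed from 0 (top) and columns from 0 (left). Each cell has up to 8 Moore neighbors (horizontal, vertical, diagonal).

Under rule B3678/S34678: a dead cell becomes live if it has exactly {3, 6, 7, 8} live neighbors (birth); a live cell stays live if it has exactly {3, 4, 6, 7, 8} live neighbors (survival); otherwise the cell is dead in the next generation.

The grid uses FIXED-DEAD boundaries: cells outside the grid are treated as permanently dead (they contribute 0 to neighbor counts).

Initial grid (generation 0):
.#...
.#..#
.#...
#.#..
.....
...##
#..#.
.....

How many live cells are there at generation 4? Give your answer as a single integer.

Simulating step by step:
Generation 0 (given above): 10 live cells
Generation 1: 8 live cells
.....
#.#..
###..
.#...
...#.
.....
....#
.....
Generation 2: 4 live cells
.....
.....
#.#..
##...
.....
.....
.....
.....
Generation 3: 1 live cells
.....
.....
.....
.#...
.....
.....
.....
.....
Generation 4: 0 live cells
.....
.....
.....
.....
.....
.....
.....
.....
Population at generation 4: 0

Answer: 0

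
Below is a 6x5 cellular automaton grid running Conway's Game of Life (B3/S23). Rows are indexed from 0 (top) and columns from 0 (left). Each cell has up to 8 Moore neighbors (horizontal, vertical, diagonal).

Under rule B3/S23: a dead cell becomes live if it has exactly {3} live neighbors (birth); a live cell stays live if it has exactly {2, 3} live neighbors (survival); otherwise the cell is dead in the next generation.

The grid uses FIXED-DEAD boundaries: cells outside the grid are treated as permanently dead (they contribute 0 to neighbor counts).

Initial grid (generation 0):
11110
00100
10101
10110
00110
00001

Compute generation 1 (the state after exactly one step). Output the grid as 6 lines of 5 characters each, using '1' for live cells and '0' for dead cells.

Simulating step by step:
Generation 0 (given above): 14 live cells
Generation 1: 10 live cells
(generation 1 grid is the final answer)

Answer: 01110
10000
00100
00001
01101
00010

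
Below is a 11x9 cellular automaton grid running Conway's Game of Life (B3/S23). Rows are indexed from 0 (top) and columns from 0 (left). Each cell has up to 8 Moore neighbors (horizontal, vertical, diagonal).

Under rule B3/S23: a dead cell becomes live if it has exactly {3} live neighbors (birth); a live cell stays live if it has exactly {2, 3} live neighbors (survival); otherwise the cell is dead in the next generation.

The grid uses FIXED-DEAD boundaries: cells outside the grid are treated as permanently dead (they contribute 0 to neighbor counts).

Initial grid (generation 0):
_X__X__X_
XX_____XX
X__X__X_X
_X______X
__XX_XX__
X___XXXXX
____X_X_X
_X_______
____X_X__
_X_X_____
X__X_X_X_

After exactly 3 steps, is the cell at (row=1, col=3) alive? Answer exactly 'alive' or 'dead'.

Answer: alive

Derivation:
Simulating step by step:
Generation 0 (given above): 35 live cells
Generation 1: 33 live cells
XX_____XX
XXX___X_X
X_X_____X
_X_XXXX__
_XXX____X
________X
____X_X_X
_______X_
__X______
__XX_XX__
__X_X____
Generation 2: 32 live cells
X_X____XX
__X_____X
X___X_X__
X___XX_X_
_X_X_X_X_
__XX____X
________X
_______X_
__XX__X__
_XX_XX___
__X_XX___
Generation 3: 39 live cells
_X_____XX
___X____X
_X_XX_XX_
XX_X___X_
_X_X_X_XX
__XXX__XX
_______XX
_______X_
_XXXXXX__
_X____X__
_XX_XX___

Cell (1,3) at generation 3: 1 -> alive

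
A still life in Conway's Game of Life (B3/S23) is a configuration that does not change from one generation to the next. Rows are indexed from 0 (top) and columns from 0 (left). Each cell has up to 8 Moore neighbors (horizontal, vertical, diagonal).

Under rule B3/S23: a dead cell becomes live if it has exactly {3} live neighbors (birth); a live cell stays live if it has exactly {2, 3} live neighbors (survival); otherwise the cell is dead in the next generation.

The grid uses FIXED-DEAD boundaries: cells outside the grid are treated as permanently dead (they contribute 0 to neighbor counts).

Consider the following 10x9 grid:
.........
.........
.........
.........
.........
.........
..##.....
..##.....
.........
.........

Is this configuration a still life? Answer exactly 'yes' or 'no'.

Answer: yes

Derivation:
Compute generation 1 and compare to generation 0 (given above):
Generation 1:
.........
.........
.........
.........
.........
.........
..##.....
..##.....
.........
.........
The grids are IDENTICAL -> still life.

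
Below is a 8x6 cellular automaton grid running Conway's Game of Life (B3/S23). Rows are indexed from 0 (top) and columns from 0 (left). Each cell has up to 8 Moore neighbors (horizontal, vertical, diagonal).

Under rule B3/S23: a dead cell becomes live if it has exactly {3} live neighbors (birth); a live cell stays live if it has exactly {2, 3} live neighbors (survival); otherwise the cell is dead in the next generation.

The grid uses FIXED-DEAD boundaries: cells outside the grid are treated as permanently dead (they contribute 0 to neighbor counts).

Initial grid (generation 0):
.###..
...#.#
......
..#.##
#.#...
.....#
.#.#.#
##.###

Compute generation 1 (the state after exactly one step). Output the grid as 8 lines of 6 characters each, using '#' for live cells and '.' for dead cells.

Answer: ..###.
...##.
...#.#
.#.#..
.#.###
.##.#.
##.#.#
##.#.#

Derivation:
Simulating step by step:
Generation 0 (given above): 19 live cells
Generation 1: 24 live cells
(generation 1 grid is the final answer)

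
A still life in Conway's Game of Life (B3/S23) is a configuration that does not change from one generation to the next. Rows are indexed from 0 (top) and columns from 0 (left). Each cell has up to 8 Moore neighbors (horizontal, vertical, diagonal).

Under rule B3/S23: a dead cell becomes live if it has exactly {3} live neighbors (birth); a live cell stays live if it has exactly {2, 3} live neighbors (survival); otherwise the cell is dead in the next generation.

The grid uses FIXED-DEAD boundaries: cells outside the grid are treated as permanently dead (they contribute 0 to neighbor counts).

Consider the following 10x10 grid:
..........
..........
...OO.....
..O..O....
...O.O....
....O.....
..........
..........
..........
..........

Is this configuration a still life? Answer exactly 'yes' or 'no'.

Answer: yes

Derivation:
Compute generation 1 and compare to generation 0 (given above):
Generation 1:
..........
..........
...OO.....
..O..O....
...O.O....
....O.....
..........
..........
..........
..........
The grids are IDENTICAL -> still life.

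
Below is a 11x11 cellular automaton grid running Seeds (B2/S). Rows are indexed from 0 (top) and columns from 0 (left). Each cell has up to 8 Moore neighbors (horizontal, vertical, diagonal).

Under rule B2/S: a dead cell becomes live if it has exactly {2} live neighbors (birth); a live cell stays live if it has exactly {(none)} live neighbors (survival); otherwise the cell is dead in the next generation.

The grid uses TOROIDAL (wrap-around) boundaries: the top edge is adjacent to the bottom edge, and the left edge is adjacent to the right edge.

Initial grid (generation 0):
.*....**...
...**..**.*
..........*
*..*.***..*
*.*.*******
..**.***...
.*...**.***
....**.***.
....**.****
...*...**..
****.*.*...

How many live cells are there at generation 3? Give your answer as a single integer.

Simulating step by step:
Generation 0 (given above): 55 live cells
Generation 1: 8 live cells
.........**
..*..*.....
..*........
..*........
...........
...........
*..........
...*.......
...........
...........
...........
Generation 2: 8 live cells
...........
.*.*.....**
...........
.*.*.......
...........
...........
...........
...........
...........
...........
.........**
Generation 3: 13 live cells
..*.....*..
*.*........
.*.**....**
..*........
..*........
...........
...........
...........
...........
.........**
...........
Population at generation 3: 13

Answer: 13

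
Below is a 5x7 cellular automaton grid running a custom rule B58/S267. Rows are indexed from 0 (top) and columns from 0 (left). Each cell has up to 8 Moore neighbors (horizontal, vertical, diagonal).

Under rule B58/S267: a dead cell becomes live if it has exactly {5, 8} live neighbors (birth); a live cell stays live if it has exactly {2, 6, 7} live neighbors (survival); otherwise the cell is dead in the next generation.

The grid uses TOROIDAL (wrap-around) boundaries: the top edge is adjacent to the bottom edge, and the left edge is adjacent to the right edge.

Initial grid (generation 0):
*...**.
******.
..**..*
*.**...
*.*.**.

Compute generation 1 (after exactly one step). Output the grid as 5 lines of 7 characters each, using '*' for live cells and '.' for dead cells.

Answer: ....*..
......*
..***..
**.....
****..*

Derivation:
Simulating step by step:
Generation 0 (given above): 19 live cells
Generation 1: 12 live cells
(generation 1 grid is the final answer)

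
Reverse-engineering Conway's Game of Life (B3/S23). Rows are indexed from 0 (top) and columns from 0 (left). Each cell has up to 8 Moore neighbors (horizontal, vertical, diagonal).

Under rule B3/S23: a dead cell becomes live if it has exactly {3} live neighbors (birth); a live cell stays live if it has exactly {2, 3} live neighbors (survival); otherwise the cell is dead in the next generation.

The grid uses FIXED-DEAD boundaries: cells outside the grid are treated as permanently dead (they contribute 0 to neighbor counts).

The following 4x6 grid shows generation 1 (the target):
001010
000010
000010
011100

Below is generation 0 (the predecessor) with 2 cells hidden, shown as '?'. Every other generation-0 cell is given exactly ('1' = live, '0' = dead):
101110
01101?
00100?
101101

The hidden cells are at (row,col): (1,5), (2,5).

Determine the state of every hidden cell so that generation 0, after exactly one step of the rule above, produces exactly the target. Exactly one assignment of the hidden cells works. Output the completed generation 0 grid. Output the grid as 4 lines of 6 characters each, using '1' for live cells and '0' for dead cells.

Answer: 101110
011010
001000
101101

Derivation:
Hidden generation-0 cells (in order): (1,5), (2,5).
A hidden cell only influences target cells in its own 3x3 neighborhood. Try each of the 2^2 = 4 assignments, step the completed generation 0 forward once under B3/S23, and compare with the target:
  (1,5)=0 (2,5)=0 -> step reproduces the target at every cell -> ACCEPT
  (1,5)=0 (2,5)=1 -> step gives (1,5)='1' but target has '0' -> reject
  (1,5)=1 (2,5)=0 -> step gives (0,5)='1' but target has '0' -> reject
  (1,5)=1 (2,5)=1 -> step gives (0,5)='1' but target has '0' -> reject
Unique solution: (1,5)=dead, (2,5)=dead.
Check: live-neighbor counts of every cell in the completed generation 0:
143422
244622
254532
032220
Applying B3/S23 to generation 0 with these counts gives:
001010
000010
000010
011100
which matches the target exactly.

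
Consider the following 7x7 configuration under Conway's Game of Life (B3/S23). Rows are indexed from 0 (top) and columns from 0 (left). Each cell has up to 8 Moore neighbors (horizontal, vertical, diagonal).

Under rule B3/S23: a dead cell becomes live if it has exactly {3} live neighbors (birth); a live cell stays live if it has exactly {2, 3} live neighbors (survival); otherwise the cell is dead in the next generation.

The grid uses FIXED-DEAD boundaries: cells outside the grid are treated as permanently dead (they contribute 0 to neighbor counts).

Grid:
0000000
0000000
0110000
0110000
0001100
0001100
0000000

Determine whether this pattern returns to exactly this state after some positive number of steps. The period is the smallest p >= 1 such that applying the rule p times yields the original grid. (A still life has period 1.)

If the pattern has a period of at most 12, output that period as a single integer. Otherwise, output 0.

Answer: 2

Derivation:
Simulating and comparing each generation to the original:
Gen 0 (original, given above): 8 live cells
Gen 1: 6 live cells, differs from original
Gen 2: 8 live cells, MATCHES original -> period = 2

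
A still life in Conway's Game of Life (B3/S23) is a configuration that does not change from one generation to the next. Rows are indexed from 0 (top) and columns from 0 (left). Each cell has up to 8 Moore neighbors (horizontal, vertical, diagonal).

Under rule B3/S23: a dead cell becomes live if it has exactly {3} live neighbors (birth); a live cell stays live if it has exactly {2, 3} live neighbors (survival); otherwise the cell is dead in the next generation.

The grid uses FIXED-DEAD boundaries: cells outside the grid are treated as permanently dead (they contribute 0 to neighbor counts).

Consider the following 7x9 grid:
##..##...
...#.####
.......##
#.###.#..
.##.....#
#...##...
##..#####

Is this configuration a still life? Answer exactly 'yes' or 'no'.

Answer: no

Derivation:
Compute generation 1 and compare to generation 0 (given above):
Generation 1:
....##.#.
.....#..#
..#.....#
..##....#
#.#......
#.###...#
##..#.##.
Cell (0,0) differs: gen0=1 vs gen1=0 -> NOT a still life.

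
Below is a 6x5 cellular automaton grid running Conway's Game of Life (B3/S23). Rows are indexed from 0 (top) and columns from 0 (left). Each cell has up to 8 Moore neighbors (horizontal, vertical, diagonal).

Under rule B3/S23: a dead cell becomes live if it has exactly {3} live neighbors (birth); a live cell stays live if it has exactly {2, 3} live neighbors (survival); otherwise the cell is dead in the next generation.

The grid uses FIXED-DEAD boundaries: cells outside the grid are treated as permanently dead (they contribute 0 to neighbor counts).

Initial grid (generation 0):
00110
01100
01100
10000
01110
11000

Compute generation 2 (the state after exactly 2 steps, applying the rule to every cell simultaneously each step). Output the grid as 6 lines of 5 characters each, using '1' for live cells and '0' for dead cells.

Simulating step by step:
Generation 0 (given above): 12 live cells
Generation 1: 10 live cells
01110
00000
10100
10010
00100
11000
Generation 2: 8 live cells
(generation 2 grid is the final answer)

Answer: 00100
00010
01000
00110
10100
01000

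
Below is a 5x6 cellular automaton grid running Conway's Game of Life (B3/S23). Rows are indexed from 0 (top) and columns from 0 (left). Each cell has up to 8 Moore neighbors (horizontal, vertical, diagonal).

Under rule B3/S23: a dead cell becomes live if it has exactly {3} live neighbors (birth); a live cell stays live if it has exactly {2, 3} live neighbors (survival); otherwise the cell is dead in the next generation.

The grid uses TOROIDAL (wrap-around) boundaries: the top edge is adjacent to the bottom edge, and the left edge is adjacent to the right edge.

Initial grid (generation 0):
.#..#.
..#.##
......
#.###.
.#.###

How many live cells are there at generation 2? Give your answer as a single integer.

Simulating step by step:
Generation 0 (given above): 13 live cells
Generation 1: 10 live cells
.#....
...###
.##...
###...
.#....
Generation 2: 10 live cells
#.#.#.
##.##.
....##
#.....
......
Population at generation 2: 10

Answer: 10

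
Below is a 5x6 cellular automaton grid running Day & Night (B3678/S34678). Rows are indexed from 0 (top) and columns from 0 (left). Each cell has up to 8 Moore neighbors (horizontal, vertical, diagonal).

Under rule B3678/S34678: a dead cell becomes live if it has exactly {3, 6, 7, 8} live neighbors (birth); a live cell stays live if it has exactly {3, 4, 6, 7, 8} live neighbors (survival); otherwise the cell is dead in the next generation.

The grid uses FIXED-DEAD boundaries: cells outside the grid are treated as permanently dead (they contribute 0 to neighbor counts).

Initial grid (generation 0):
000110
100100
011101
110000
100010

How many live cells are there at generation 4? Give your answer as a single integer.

Simulating step by step:
Generation 0 (given above): 12 live cells
Generation 1: 10 live cells
000000
010100
011010
110110
010000
Generation 2: 7 live cells
000000
000000
010010
110100
101000
Generation 3: 4 live cells
000000
000000
101000
110000
000000
Generation 4: 1 live cells
000000
000000
000000
010000
000000
Population at generation 4: 1

Answer: 1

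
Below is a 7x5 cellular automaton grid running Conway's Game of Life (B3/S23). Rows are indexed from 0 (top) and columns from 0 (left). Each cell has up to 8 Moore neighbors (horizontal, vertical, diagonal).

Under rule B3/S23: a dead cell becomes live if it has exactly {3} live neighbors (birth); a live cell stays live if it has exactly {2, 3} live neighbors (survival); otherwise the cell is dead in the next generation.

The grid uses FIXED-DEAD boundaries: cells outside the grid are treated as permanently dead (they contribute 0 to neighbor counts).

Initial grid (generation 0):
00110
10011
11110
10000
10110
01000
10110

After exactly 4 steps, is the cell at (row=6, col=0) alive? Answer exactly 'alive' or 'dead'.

Answer: dead

Derivation:
Simulating step by step:
Generation 0 (given above): 17 live cells
Generation 1: 15 live cells
00111
10001
10111
10000
10100
10000
01100
Generation 2: 11 live cells
00011
00000
10011
10100
10000
10100
01000
Generation 3: 7 live cells
00000
00000
01010
10010
10000
10000
01000
Generation 4: 8 live cells
00000
00000
00100
11100
11000
11000
00000

Cell (6,0) at generation 4: 0 -> dead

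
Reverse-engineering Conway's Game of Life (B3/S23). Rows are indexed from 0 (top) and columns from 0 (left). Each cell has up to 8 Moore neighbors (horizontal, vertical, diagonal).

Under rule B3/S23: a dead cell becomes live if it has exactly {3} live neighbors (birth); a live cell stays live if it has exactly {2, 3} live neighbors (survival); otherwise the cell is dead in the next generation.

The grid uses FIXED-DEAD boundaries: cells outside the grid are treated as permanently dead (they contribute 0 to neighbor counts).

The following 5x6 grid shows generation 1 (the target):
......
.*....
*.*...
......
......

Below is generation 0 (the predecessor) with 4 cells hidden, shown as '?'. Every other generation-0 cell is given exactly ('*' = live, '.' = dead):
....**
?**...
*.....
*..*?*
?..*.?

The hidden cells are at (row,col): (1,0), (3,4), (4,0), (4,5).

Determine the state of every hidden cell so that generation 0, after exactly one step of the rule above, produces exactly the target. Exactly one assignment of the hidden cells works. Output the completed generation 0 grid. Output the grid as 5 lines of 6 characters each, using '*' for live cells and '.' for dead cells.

Hidden generation-0 cells (in order): (1,0), (3,4), (4,0), (4,5).
A hidden cell only influences target cells in its own 3x3 neighborhood. Try each of the 2^4 = 16 assignments, step the completed generation 0 forward once under B3/S23, and compare with the target:
  (1,0)=. (3,4)=. (4,0)=. (4,5)=. -> step gives (3,4)='*' but target has '.' -> reject
  (1,0)=. (3,4)=. (4,0)=. (4,5)=* -> step reproduces the target at every cell -> ACCEPT
  (1,0)=. (3,4)=. (4,0)=* (4,5)=. -> step gives (3,0)='*' but target has '.' -> reject
  (1,0)=. (3,4)=. (4,0)=* (4,5)=* -> step gives (3,0)='*' but target has '.' -> reject
  (1,0)=. (3,4)=* (4,0)=. (4,5)=. -> step gives (2,3)='*' but target has '.' -> reject
  (1,0)=. (3,4)=* (4,0)=. (4,5)=* -> step gives (2,3)='*' but target has '.' -> reject
  (1,0)=. (3,4)=* (4,0)=* (4,5)=. -> step gives (2,3)='*' but target has '.' -> reject
  (1,0)=. (3,4)=* (4,0)=* (4,5)=* -> step gives (2,3)='*' but target has '.' -> reject
  (1,0)=* (3,4)=. (4,0)=. (4,5)=. -> step gives (0,1)='*' but target has '.' -> reject
  (1,0)=* (3,4)=. (4,0)=. (4,5)=* -> step gives (0,1)='*' but target has '.' -> reject
  (1,0)=* (3,4)=. (4,0)=* (4,5)=. -> step gives (0,1)='*' but target has '.' -> reject
  (1,0)=* (3,4)=. (4,0)=* (4,5)=* -> step gives (0,1)='*' but target has '.' -> reject
  (1,0)=* (3,4)=* (4,0)=. (4,5)=. -> step gives (0,1)='*' but target has '.' -> reject
  (1,0)=* (3,4)=* (4,0)=. (4,5)=* -> step gives (0,1)='*' but target has '.' -> reject
  (1,0)=* (3,4)=* (4,0)=* (4,5)=. -> step gives (0,1)='*' but target has '.' -> reject
  (1,0)=* (3,4)=* (4,0)=* (4,5)=* -> step gives (0,1)='*' but target has '.' -> reject
Unique solution: (1,0)=dead, (3,4)=dead, (4,0)=dead, (4,5)=live.
Check: live-neighbor counts of every cell in the completed generation 0:
122211
221222
243221
122141
112141
Applying B3/S23 to generation 0 with these counts gives:
......
.*....
*.*...
......
......
which matches the target exactly.

Answer: ....**
.**...
*.....
*..*.*
...*.*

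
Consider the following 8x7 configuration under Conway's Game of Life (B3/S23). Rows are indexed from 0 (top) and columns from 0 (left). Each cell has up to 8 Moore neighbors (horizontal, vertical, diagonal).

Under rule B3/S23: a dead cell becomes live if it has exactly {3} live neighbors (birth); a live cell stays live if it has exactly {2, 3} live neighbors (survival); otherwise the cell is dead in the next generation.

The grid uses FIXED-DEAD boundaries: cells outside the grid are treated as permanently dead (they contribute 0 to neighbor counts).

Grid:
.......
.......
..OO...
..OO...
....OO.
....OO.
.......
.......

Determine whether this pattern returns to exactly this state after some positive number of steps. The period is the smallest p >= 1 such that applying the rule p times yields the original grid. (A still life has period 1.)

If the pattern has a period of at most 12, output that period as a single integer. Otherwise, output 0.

Simulating and comparing each generation to the original:
Gen 0 (original, given above): 8 live cells
Gen 1: 6 live cells, differs from original
Gen 2: 8 live cells, MATCHES original -> period = 2

Answer: 2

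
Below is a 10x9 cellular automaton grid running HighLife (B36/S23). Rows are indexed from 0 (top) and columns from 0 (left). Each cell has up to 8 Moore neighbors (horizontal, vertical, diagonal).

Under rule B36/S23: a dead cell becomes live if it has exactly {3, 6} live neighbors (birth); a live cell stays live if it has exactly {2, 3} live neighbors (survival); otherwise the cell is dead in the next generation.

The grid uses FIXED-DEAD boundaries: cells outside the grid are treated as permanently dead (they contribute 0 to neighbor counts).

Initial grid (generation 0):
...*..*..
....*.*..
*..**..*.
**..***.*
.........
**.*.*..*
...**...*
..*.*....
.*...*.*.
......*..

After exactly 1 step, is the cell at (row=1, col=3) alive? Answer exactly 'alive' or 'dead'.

Answer: dead

Derivation:
Simulating step by step:
Generation 0 (given above): 28 live cells
Generation 1: 29 live cells
.....*...
....*.**.
**.*.*.*.
**.*****.
..*...**.
..**.....
.*...*...
..*.**...
.....**..
......*..

Cell (1,3) at generation 1: 0 -> dead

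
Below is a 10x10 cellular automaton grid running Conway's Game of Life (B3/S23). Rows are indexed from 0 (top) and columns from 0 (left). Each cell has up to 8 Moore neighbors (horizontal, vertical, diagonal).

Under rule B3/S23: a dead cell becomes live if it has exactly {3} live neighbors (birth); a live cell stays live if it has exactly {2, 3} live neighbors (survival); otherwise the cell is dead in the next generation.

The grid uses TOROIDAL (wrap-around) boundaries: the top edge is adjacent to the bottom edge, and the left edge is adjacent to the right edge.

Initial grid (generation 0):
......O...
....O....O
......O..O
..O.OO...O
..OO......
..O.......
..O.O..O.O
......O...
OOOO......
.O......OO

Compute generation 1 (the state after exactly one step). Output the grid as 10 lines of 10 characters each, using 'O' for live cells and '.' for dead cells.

Simulating step by step:
Generation 0 (given above): 24 live cells
Generation 1: 25 live cells
(generation 1 grid is the final answer)

Answer: O.......OO
.....O....
O..OO...OO
..O.OO....
.OO.O.....
.OO.......
...O......
O.........
OOO......O
.O.......O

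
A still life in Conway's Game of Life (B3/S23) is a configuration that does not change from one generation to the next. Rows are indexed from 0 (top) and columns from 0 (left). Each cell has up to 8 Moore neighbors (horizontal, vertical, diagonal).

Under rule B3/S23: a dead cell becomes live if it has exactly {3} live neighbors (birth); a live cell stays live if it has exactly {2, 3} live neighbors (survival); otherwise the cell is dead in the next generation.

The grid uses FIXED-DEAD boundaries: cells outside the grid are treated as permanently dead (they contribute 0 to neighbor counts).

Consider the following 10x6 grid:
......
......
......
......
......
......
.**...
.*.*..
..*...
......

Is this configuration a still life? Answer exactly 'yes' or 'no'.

Compute generation 1 and compare to generation 0 (given above):
Generation 1:
......
......
......
......
......
......
.**...
.*.*..
..*...
......
The grids are IDENTICAL -> still life.

Answer: yes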